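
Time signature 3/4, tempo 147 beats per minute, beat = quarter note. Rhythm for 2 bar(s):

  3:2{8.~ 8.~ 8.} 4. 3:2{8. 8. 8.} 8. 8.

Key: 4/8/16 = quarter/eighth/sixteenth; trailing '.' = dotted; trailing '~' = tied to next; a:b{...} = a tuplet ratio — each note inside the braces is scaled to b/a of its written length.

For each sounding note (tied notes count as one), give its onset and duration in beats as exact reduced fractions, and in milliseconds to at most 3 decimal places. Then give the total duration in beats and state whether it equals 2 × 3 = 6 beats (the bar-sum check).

1) 0.0ms=0b +612.245ms=3/2b
2) 612.245ms=3/2b +612.245ms=3/2b
3) 1224.49ms=3b +204.082ms=1/2b
4) 1428.571ms=7/2b +204.082ms=1/2b
5) 1632.653ms=4b +204.082ms=1/2b
6) 1836.735ms=9/2b +306.122ms=3/4b
7) 2142.857ms=21/4b +306.122ms=3/4b
Σ=6b of 6 (147bpm 3/4) — PASS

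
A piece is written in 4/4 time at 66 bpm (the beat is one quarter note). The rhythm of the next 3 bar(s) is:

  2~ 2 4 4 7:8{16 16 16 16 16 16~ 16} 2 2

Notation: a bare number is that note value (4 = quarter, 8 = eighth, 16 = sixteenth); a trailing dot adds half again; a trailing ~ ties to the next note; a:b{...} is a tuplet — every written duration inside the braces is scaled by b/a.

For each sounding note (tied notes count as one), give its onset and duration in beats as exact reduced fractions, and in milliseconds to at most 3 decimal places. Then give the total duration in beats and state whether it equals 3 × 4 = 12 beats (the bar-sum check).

1) 0.0ms=0b +3636.364ms=4b
2) 3636.364ms=4b +909.091ms=1b
3) 4545.455ms=5b +909.091ms=1b
4) 5454.545ms=6b +259.74ms=2/7b
5) 5714.286ms=44/7b +259.74ms=2/7b
6) 5974.026ms=46/7b +259.74ms=2/7b
7) 6233.766ms=48/7b +259.74ms=2/7b
8) 6493.506ms=50/7b +259.74ms=2/7b
9) 6753.247ms=52/7b +519.481ms=4/7b
10) 7272.727ms=8b +1818.182ms=2b
11) 9090.909ms=10b +1818.182ms=2b
Σ=12b of 12 (66bpm 4/4) — PASS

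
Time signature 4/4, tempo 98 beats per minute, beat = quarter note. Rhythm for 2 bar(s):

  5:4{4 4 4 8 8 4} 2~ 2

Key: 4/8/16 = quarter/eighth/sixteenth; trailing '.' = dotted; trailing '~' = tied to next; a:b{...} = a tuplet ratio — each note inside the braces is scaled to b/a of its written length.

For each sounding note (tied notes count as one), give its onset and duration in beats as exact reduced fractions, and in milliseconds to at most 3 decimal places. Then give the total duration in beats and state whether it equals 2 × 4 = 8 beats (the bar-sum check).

1) 0.0ms=0b +489.796ms=4/5b
2) 489.796ms=4/5b +489.796ms=4/5b
3) 979.592ms=8/5b +489.796ms=4/5b
4) 1469.388ms=12/5b +244.898ms=2/5b
5) 1714.286ms=14/5b +244.898ms=2/5b
6) 1959.184ms=16/5b +489.796ms=4/5b
7) 2448.98ms=4b +2448.98ms=4b
Σ=8b of 8 (98bpm 4/4) — PASS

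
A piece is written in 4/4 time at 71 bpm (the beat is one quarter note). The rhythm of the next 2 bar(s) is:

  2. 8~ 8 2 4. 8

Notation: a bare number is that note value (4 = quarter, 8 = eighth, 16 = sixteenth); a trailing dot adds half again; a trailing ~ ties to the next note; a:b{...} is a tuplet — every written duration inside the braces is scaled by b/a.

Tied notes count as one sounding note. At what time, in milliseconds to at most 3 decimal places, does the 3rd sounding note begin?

1. 0.0ms @ 0 + 2535.211ms (3)
2. 2535.211ms @ 3 + 845.07ms (1)
3. 3380.282ms @ 4 + 1690.141ms (2)
4. 5070.423ms @ 6 + 1267.606ms (3/2)
5. 6338.028ms @ 15/2 + 422.535ms (1/2)

note 3 onset = 4b = 3380.282ms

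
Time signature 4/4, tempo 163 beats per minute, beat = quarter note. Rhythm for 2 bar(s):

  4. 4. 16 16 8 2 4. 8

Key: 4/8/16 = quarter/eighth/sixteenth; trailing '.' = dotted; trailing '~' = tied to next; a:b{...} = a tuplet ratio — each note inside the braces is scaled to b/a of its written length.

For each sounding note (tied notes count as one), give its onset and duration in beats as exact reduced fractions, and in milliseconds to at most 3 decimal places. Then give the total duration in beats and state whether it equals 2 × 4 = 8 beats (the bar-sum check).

1) 0.0ms=0b +552.147ms=3/2b
2) 552.147ms=3/2b +552.147ms=3/2b
3) 1104.294ms=3b +92.025ms=1/4b
4) 1196.319ms=13/4b +92.025ms=1/4b
5) 1288.344ms=7/2b +184.049ms=1/2b
6) 1472.393ms=4b +736.196ms=2b
7) 2208.589ms=6b +552.147ms=3/2b
8) 2760.736ms=15/2b +184.049ms=1/2b
Σ=8b of 8 (163bpm 4/4) — PASS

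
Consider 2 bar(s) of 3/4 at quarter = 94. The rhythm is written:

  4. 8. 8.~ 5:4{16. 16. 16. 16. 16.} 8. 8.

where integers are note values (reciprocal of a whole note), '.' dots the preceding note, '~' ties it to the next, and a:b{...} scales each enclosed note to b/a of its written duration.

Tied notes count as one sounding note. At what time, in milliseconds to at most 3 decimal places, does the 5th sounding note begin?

note 5 onset = 18/5b = 2297.872ms

1. 0.0ms @ 0 + 957.447ms (3/2)
2. 957.447ms @ 3/2 + 478.723ms (3/4)
3. 1436.17ms @ 9/4 + 670.213ms (21/20)
4. 2106.383ms @ 33/10 + 191.489ms (3/10)
5. 2297.872ms @ 18/5 + 191.489ms (3/10)
6. 2489.362ms @ 39/10 + 191.489ms (3/10)
7. 2680.851ms @ 21/5 + 191.489ms (3/10)
8. 2872.34ms @ 9/2 + 478.723ms (3/4)
9. 3351.064ms @ 21/4 + 478.723ms (3/4)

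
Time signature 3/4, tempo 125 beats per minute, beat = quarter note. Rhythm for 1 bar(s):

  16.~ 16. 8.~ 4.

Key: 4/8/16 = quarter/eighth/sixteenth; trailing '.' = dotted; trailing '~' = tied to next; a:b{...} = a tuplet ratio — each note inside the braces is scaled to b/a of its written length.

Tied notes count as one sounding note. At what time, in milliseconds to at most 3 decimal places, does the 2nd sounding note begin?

1. 0.0ms @ 0 + 360.0ms (3/4)
2. 360.0ms @ 3/4 + 1080.0ms (9/4)

note 2 onset = 3/4b = 360.0ms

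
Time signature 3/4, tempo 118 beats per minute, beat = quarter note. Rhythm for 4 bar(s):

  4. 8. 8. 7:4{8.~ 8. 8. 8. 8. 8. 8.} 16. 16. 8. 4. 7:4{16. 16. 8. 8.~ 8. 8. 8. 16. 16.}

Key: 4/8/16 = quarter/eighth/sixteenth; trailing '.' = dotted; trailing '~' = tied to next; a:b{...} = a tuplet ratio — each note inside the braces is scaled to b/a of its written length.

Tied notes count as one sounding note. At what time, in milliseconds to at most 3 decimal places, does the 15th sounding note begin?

note 15 onset = 129/14b = 4685.23ms

1. 0.0ms @ 0 + 762.712ms (3/2)
2. 762.712ms @ 3/2 + 381.356ms (3/4)
3. 1144.068ms @ 9/4 + 381.356ms (3/4)
4. 1525.424ms @ 3 + 435.835ms (6/7)
5. 1961.259ms @ 27/7 + 217.918ms (3/7)
6. 2179.177ms @ 30/7 + 217.918ms (3/7)
7. 2397.094ms @ 33/7 + 217.918ms (3/7)
8. 2615.012ms @ 36/7 + 217.918ms (3/7)
9. 2832.93ms @ 39/7 + 217.918ms (3/7)
10. 3050.847ms @ 6 + 190.678ms (3/8)
11. 3241.525ms @ 51/8 + 190.678ms (3/8)
12. 3432.203ms @ 27/4 + 381.356ms (3/4)
13. 3813.559ms @ 15/2 + 762.712ms (3/2)
14. 4576.271ms @ 9 + 108.959ms (3/14)
15. 4685.23ms @ 129/14 + 108.959ms (3/14)
16. 4794.189ms @ 66/7 + 217.918ms (3/7)
17. 5012.107ms @ 69/7 + 435.835ms (6/7)
18. 5447.942ms @ 75/7 + 217.918ms (3/7)
19. 5665.86ms @ 78/7 + 217.918ms (3/7)
20. 5883.777ms @ 81/7 + 108.959ms (3/14)
21. 5992.736ms @ 165/14 + 108.959ms (3/14)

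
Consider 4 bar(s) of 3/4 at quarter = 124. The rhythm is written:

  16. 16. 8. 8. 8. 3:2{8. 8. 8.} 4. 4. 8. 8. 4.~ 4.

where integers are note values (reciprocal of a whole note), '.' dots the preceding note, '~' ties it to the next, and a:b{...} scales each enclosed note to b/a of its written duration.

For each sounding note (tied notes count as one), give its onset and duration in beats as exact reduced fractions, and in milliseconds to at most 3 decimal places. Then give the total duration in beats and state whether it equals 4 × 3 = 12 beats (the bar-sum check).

1) 0.0ms=0b +181.452ms=3/8b
2) 181.452ms=3/8b +181.452ms=3/8b
3) 362.903ms=3/4b +362.903ms=3/4b
4) 725.806ms=3/2b +362.903ms=3/4b
5) 1088.71ms=9/4b +362.903ms=3/4b
6) 1451.613ms=3b +241.935ms=1/2b
7) 1693.548ms=7/2b +241.935ms=1/2b
8) 1935.484ms=4b +241.935ms=1/2b
9) 2177.419ms=9/2b +725.806ms=3/2b
10) 2903.226ms=6b +725.806ms=3/2b
11) 3629.032ms=15/2b +362.903ms=3/4b
12) 3991.935ms=33/4b +362.903ms=3/4b
13) 4354.839ms=9b +1451.613ms=3b
Σ=12b of 12 (124bpm 3/4) — PASS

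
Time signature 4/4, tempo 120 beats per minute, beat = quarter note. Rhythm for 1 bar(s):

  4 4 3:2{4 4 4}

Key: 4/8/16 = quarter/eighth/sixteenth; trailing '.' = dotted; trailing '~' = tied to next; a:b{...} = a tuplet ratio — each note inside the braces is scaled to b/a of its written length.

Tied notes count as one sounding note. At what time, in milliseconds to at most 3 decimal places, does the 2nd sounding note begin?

note 2 onset = 1b = 500.0ms

1. 0.0ms @ 0 + 500.0ms (1)
2. 500.0ms @ 1 + 500.0ms (1)
3. 1000.0ms @ 2 + 333.333ms (2/3)
4. 1333.333ms @ 8/3 + 333.333ms (2/3)
5. 1666.667ms @ 10/3 + 333.333ms (2/3)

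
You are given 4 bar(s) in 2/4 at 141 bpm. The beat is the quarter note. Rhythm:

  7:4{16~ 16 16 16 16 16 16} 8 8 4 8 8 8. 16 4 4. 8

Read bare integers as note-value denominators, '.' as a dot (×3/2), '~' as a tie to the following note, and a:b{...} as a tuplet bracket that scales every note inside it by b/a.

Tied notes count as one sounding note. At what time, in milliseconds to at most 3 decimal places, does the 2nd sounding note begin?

1. 0.0ms @ 0 + 121.581ms (2/7)
2. 121.581ms @ 2/7 + 60.79ms (1/7)
3. 182.371ms @ 3/7 + 60.79ms (1/7)
4. 243.161ms @ 4/7 + 60.79ms (1/7)
5. 303.951ms @ 5/7 + 60.79ms (1/7)
6. 364.742ms @ 6/7 + 60.79ms (1/7)
7. 425.532ms @ 1 + 212.766ms (1/2)
8. 638.298ms @ 3/2 + 212.766ms (1/2)
9. 851.064ms @ 2 + 425.532ms (1)
10. 1276.596ms @ 3 + 212.766ms (1/2)
11. 1489.362ms @ 7/2 + 212.766ms (1/2)
12. 1702.128ms @ 4 + 319.149ms (3/4)
13. 2021.277ms @ 19/4 + 106.383ms (1/4)
14. 2127.66ms @ 5 + 425.532ms (1)
15. 2553.191ms @ 6 + 638.298ms (3/2)
16. 3191.489ms @ 15/2 + 212.766ms (1/2)

note 2 onset = 2/7b = 121.581ms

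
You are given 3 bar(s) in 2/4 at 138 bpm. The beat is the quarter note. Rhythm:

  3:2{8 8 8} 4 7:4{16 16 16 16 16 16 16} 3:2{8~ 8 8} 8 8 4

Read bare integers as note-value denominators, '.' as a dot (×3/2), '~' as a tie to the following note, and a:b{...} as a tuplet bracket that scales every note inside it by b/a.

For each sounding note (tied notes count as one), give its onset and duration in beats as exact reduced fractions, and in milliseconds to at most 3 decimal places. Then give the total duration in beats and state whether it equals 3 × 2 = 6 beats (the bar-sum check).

1) 0.0ms=0b +144.928ms=1/3b
2) 144.928ms=1/3b +144.928ms=1/3b
3) 289.855ms=2/3b +144.928ms=1/3b
4) 434.783ms=1b +434.783ms=1b
5) 869.565ms=2b +62.112ms=1/7b
6) 931.677ms=15/7b +62.112ms=1/7b
7) 993.789ms=16/7b +62.112ms=1/7b
8) 1055.901ms=17/7b +62.112ms=1/7b
9) 1118.012ms=18/7b +62.112ms=1/7b
10) 1180.124ms=19/7b +62.112ms=1/7b
11) 1242.236ms=20/7b +62.112ms=1/7b
12) 1304.348ms=3b +289.855ms=2/3b
13) 1594.203ms=11/3b +144.928ms=1/3b
14) 1739.13ms=4b +217.391ms=1/2b
15) 1956.522ms=9/2b +217.391ms=1/2b
16) 2173.913ms=5b +434.783ms=1b
Σ=6b of 6 (138bpm 2/4) — PASS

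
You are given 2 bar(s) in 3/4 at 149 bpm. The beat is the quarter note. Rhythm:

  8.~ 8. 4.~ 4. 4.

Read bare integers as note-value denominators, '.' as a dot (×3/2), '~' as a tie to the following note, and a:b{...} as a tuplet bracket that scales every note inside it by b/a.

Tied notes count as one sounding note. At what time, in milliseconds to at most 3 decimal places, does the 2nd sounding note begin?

note 2 onset = 3/2b = 604.027ms

1. 0.0ms @ 0 + 604.027ms (3/2)
2. 604.027ms @ 3/2 + 1208.054ms (3)
3. 1812.081ms @ 9/2 + 604.027ms (3/2)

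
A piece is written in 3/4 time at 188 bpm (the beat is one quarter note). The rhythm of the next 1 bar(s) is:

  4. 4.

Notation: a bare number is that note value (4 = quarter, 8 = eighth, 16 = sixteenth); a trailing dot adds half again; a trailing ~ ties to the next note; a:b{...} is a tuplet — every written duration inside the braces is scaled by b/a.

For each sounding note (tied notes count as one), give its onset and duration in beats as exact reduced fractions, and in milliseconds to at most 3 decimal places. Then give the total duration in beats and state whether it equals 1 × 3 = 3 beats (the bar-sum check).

1) 0.0ms=0b +478.723ms=3/2b
2) 478.723ms=3/2b +478.723ms=3/2b
Σ=3b of 3 (188bpm 3/4) — PASS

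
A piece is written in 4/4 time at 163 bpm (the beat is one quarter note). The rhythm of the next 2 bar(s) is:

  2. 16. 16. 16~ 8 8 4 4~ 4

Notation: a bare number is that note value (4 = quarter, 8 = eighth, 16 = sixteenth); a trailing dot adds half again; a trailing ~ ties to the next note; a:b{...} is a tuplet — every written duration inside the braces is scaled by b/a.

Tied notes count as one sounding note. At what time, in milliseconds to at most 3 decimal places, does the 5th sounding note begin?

note 5 onset = 9/2b = 1656.442ms

1. 0.0ms @ 0 + 1104.294ms (3)
2. 1104.294ms @ 3 + 138.037ms (3/8)
3. 1242.331ms @ 27/8 + 138.037ms (3/8)
4. 1380.368ms @ 15/4 + 276.074ms (3/4)
5. 1656.442ms @ 9/2 + 184.049ms (1/2)
6. 1840.491ms @ 5 + 368.098ms (1)
7. 2208.589ms @ 6 + 736.196ms (2)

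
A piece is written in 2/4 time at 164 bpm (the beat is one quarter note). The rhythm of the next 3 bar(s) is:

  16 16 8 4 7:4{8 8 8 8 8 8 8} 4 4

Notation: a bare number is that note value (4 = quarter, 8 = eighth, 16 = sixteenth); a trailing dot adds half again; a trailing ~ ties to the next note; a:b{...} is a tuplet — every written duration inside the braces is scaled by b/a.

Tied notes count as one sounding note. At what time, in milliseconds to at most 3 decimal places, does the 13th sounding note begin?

1. 0.0ms @ 0 + 91.463ms (1/4)
2. 91.463ms @ 1/4 + 91.463ms (1/4)
3. 182.927ms @ 1/2 + 182.927ms (1/2)
4. 365.854ms @ 1 + 365.854ms (1)
5. 731.707ms @ 2 + 104.53ms (2/7)
6. 836.237ms @ 16/7 + 104.53ms (2/7)
7. 940.767ms @ 18/7 + 104.53ms (2/7)
8. 1045.296ms @ 20/7 + 104.53ms (2/7)
9. 1149.826ms @ 22/7 + 104.53ms (2/7)
10. 1254.355ms @ 24/7 + 104.53ms (2/7)
11. 1358.885ms @ 26/7 + 104.53ms (2/7)
12. 1463.415ms @ 4 + 365.854ms (1)
13. 1829.268ms @ 5 + 365.854ms (1)

note 13 onset = 5b = 1829.268ms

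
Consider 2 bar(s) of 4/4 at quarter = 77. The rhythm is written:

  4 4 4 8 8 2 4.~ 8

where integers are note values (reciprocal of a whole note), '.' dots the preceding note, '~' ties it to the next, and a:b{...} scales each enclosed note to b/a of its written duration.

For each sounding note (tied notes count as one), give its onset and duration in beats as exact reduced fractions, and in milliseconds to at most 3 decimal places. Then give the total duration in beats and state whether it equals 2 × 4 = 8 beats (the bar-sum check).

1) 0.0ms=0b +779.221ms=1b
2) 779.221ms=1b +779.221ms=1b
3) 1558.442ms=2b +779.221ms=1b
4) 2337.662ms=3b +389.61ms=1/2b
5) 2727.273ms=7/2b +389.61ms=1/2b
6) 3116.883ms=4b +1558.442ms=2b
7) 4675.325ms=6b +1558.442ms=2b
Σ=8b of 8 (77bpm 4/4) — PASS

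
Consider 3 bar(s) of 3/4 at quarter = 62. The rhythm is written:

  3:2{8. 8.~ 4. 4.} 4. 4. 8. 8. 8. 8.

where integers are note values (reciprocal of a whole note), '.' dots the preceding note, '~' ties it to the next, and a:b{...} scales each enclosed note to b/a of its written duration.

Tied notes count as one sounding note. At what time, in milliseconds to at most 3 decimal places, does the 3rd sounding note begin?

1. 0.0ms @ 0 + 483.871ms (1/2)
2. 483.871ms @ 1/2 + 1451.613ms (3/2)
3. 1935.484ms @ 2 + 967.742ms (1)
4. 2903.226ms @ 3 + 1451.613ms (3/2)
5. 4354.839ms @ 9/2 + 1451.613ms (3/2)
6. 5806.452ms @ 6 + 725.806ms (3/4)
7. 6532.258ms @ 27/4 + 725.806ms (3/4)
8. 7258.065ms @ 15/2 + 725.806ms (3/4)
9. 7983.871ms @ 33/4 + 725.806ms (3/4)

note 3 onset = 2b = 1935.484ms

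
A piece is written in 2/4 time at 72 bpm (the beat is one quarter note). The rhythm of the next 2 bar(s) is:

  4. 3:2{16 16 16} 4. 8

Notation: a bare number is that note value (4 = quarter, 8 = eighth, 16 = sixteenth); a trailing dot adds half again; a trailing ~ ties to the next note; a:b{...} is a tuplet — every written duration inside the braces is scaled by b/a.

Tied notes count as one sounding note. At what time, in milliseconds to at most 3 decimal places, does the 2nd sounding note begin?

note 2 onset = 3/2b = 1250.0ms

1. 0.0ms @ 0 + 1250.0ms (3/2)
2. 1250.0ms @ 3/2 + 138.889ms (1/6)
3. 1388.889ms @ 5/3 + 138.889ms (1/6)
4. 1527.778ms @ 11/6 + 138.889ms (1/6)
5. 1666.667ms @ 2 + 1250.0ms (3/2)
6. 2916.667ms @ 7/2 + 416.667ms (1/2)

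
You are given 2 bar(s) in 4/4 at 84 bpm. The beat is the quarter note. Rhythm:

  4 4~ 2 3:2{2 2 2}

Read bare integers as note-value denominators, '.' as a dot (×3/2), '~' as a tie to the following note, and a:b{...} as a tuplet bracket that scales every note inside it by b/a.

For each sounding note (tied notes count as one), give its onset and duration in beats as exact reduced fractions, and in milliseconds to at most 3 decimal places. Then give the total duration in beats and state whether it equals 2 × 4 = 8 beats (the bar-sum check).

1) 0.0ms=0b +714.286ms=1b
2) 714.286ms=1b +2142.857ms=3b
3) 2857.143ms=4b +952.381ms=4/3b
4) 3809.524ms=16/3b +952.381ms=4/3b
5) 4761.905ms=20/3b +952.381ms=4/3b
Σ=8b of 8 (84bpm 4/4) — PASS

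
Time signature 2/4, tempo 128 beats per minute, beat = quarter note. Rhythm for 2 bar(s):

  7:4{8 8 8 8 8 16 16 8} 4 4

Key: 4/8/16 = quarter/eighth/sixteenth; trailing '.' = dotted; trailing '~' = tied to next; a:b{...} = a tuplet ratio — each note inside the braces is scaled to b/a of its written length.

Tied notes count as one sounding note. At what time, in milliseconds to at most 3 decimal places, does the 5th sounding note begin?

note 5 onset = 8/7b = 535.714ms

1. 0.0ms @ 0 + 133.929ms (2/7)
2. 133.929ms @ 2/7 + 133.929ms (2/7)
3. 267.857ms @ 4/7 + 133.929ms (2/7)
4. 401.786ms @ 6/7 + 133.929ms (2/7)
5. 535.714ms @ 8/7 + 133.929ms (2/7)
6. 669.643ms @ 10/7 + 66.964ms (1/7)
7. 736.607ms @ 11/7 + 66.964ms (1/7)
8. 803.571ms @ 12/7 + 133.929ms (2/7)
9. 937.5ms @ 2 + 468.75ms (1)
10. 1406.25ms @ 3 + 468.75ms (1)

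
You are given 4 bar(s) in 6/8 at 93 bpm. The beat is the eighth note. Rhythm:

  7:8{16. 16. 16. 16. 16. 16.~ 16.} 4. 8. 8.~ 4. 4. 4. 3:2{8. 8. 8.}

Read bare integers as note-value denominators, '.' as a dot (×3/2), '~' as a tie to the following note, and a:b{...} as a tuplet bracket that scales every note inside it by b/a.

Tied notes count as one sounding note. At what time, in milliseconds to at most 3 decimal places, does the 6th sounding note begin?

note 6 onset = 30/7b = 2764.977ms

1. 0.0ms @ 0 + 552.995ms (6/7)
2. 552.995ms @ 6/7 + 552.995ms (6/7)
3. 1105.991ms @ 12/7 + 552.995ms (6/7)
4. 1658.986ms @ 18/7 + 552.995ms (6/7)
5. 2211.982ms @ 24/7 + 552.995ms (6/7)
6. 2764.977ms @ 30/7 + 1105.991ms (12/7)
7. 3870.968ms @ 6 + 1935.484ms (3)
8. 5806.452ms @ 9 + 967.742ms (3/2)
9. 6774.194ms @ 21/2 + 2903.226ms (9/2)
10. 9677.419ms @ 15 + 1935.484ms (3)
11. 11612.903ms @ 18 + 1935.484ms (3)
12. 13548.387ms @ 21 + 645.161ms (1)
13. 14193.548ms @ 22 + 645.161ms (1)
14. 14838.71ms @ 23 + 645.161ms (1)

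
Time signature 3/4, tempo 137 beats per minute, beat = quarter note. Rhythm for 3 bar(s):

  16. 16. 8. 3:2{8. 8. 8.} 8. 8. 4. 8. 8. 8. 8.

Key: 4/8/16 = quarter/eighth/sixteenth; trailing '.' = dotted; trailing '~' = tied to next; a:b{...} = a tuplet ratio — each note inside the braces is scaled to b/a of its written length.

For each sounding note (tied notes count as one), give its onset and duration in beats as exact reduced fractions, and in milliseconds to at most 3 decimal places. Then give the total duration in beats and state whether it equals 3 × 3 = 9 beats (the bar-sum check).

1) 0.0ms=0b +164.234ms=3/8b
2) 164.234ms=3/8b +164.234ms=3/8b
3) 328.467ms=3/4b +328.467ms=3/4b
4) 656.934ms=3/2b +218.978ms=1/2b
5) 875.912ms=2b +218.978ms=1/2b
6) 1094.891ms=5/2b +218.978ms=1/2b
7) 1313.869ms=3b +328.467ms=3/4b
8) 1642.336ms=15/4b +328.467ms=3/4b
9) 1970.803ms=9/2b +656.934ms=3/2b
10) 2627.737ms=6b +328.467ms=3/4b
11) 2956.204ms=27/4b +328.467ms=3/4b
12) 3284.672ms=15/2b +328.467ms=3/4b
13) 3613.139ms=33/4b +328.467ms=3/4b
Σ=9b of 9 (137bpm 3/4) — PASS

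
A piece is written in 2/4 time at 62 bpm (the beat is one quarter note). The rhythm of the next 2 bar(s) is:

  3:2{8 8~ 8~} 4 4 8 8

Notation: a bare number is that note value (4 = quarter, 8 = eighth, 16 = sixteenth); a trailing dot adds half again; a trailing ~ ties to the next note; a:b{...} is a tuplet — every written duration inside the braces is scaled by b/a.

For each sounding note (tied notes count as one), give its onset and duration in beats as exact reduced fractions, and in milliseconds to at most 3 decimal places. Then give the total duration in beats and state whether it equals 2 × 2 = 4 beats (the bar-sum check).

1) 0.0ms=0b +322.581ms=1/3b
2) 322.581ms=1/3b +1612.903ms=5/3b
3) 1935.484ms=2b +967.742ms=1b
4) 2903.226ms=3b +483.871ms=1/2b
5) 3387.097ms=7/2b +483.871ms=1/2b
Σ=4b of 4 (62bpm 2/4) — PASS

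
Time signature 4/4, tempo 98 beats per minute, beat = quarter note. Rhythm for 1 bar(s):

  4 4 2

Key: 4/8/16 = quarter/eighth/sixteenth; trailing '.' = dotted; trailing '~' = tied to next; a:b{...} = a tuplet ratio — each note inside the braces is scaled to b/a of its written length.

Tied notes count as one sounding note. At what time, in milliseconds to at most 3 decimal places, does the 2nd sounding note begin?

1. 0.0ms @ 0 + 612.245ms (1)
2. 612.245ms @ 1 + 612.245ms (1)
3. 1224.49ms @ 2 + 1224.49ms (2)

note 2 onset = 1b = 612.245ms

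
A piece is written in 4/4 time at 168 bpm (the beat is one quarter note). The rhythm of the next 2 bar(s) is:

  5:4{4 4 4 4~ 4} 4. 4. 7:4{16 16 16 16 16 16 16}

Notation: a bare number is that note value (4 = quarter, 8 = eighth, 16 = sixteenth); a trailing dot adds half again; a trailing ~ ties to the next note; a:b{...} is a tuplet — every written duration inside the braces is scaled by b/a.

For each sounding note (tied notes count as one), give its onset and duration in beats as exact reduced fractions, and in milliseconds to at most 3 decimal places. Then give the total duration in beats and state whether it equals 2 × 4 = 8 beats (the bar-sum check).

1) 0.0ms=0b +285.714ms=4/5b
2) 285.714ms=4/5b +285.714ms=4/5b
3) 571.429ms=8/5b +285.714ms=4/5b
4) 857.143ms=12/5b +571.429ms=8/5b
5) 1428.571ms=4b +535.714ms=3/2b
6) 1964.286ms=11/2b +535.714ms=3/2b
7) 2500.0ms=7b +51.02ms=1/7b
8) 2551.02ms=50/7b +51.02ms=1/7b
9) 2602.041ms=51/7b +51.02ms=1/7b
10) 2653.061ms=52/7b +51.02ms=1/7b
11) 2704.082ms=53/7b +51.02ms=1/7b
12) 2755.102ms=54/7b +51.02ms=1/7b
13) 2806.122ms=55/7b +51.02ms=1/7b
Σ=8b of 8 (168bpm 4/4) — PASS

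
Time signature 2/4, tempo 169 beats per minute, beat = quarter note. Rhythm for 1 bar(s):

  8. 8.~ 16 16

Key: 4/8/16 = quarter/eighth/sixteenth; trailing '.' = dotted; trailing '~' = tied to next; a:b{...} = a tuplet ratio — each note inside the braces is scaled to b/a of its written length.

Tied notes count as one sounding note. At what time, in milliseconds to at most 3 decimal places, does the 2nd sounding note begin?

1. 0.0ms @ 0 + 266.272ms (3/4)
2. 266.272ms @ 3/4 + 355.03ms (1)
3. 621.302ms @ 7/4 + 88.757ms (1/4)

note 2 onset = 3/4b = 266.272ms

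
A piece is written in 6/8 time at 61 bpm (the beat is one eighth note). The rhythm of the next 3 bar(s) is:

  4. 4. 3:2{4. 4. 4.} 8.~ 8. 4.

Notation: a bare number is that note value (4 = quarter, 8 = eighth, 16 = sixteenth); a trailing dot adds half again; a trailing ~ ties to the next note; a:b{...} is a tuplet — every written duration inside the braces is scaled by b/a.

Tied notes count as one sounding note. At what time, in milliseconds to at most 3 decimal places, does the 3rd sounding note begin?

1. 0.0ms @ 0 + 2950.82ms (3)
2. 2950.82ms @ 3 + 2950.82ms (3)
3. 5901.639ms @ 6 + 1967.213ms (2)
4. 7868.852ms @ 8 + 1967.213ms (2)
5. 9836.066ms @ 10 + 1967.213ms (2)
6. 11803.279ms @ 12 + 2950.82ms (3)
7. 14754.098ms @ 15 + 2950.82ms (3)

note 3 onset = 6b = 5901.639ms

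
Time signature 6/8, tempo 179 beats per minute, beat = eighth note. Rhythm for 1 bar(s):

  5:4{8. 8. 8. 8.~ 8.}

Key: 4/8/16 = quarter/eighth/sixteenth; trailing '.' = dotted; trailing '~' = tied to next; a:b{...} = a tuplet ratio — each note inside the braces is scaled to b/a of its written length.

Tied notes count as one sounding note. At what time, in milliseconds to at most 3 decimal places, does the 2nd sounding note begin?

1. 0.0ms @ 0 + 402.235ms (6/5)
2. 402.235ms @ 6/5 + 402.235ms (6/5)
3. 804.469ms @ 12/5 + 402.235ms (6/5)
4. 1206.704ms @ 18/5 + 804.469ms (12/5)

note 2 onset = 6/5b = 402.235ms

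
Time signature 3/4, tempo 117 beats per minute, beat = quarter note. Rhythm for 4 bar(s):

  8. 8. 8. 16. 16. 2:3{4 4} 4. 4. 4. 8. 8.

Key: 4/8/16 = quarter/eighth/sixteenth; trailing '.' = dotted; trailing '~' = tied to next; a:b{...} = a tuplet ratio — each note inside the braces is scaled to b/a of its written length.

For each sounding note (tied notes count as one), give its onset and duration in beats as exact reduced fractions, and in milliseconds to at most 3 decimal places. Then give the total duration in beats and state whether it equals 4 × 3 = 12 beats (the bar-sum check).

1) 0.0ms=0b +384.615ms=3/4b
2) 384.615ms=3/4b +384.615ms=3/4b
3) 769.231ms=3/2b +384.615ms=3/4b
4) 1153.846ms=9/4b +192.308ms=3/8b
5) 1346.154ms=21/8b +192.308ms=3/8b
6) 1538.462ms=3b +769.231ms=3/2b
7) 2307.692ms=9/2b +769.231ms=3/2b
8) 3076.923ms=6b +769.231ms=3/2b
9) 3846.154ms=15/2b +769.231ms=3/2b
10) 4615.385ms=9b +769.231ms=3/2b
11) 5384.615ms=21/2b +384.615ms=3/4b
12) 5769.231ms=45/4b +384.615ms=3/4b
Σ=12b of 12 (117bpm 3/4) — PASS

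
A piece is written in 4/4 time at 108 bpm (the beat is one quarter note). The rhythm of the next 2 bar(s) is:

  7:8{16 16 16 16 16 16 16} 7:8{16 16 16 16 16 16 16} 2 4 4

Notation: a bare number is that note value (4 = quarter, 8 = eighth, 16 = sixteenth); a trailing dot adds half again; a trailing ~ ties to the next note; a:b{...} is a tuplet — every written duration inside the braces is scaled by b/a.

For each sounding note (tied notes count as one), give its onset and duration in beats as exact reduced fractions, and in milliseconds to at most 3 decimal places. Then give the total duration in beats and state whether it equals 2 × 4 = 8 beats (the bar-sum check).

1) 0.0ms=0b +158.73ms=2/7b
2) 158.73ms=2/7b +158.73ms=2/7b
3) 317.46ms=4/7b +158.73ms=2/7b
4) 476.19ms=6/7b +158.73ms=2/7b
5) 634.921ms=8/7b +158.73ms=2/7b
6) 793.651ms=10/7b +158.73ms=2/7b
7) 952.381ms=12/7b +158.73ms=2/7b
8) 1111.111ms=2b +158.73ms=2/7b
9) 1269.841ms=16/7b +158.73ms=2/7b
10) 1428.571ms=18/7b +158.73ms=2/7b
11) 1587.302ms=20/7b +158.73ms=2/7b
12) 1746.032ms=22/7b +158.73ms=2/7b
13) 1904.762ms=24/7b +158.73ms=2/7b
14) 2063.492ms=26/7b +158.73ms=2/7b
15) 2222.222ms=4b +1111.111ms=2b
16) 3333.333ms=6b +555.556ms=1b
17) 3888.889ms=7b +555.556ms=1b
Σ=8b of 8 (108bpm 4/4) — PASS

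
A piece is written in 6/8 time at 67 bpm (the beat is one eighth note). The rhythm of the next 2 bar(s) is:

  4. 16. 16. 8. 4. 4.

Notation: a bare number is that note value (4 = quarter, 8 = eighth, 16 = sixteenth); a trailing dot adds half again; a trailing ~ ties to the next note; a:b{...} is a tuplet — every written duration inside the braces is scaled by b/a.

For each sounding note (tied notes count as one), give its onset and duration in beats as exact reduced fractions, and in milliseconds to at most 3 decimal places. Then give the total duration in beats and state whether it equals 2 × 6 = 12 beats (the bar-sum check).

1) 0.0ms=0b +2686.567ms=3b
2) 2686.567ms=3b +671.642ms=3/4b
3) 3358.209ms=15/4b +671.642ms=3/4b
4) 4029.851ms=9/2b +1343.284ms=3/2b
5) 5373.134ms=6b +2686.567ms=3b
6) 8059.701ms=9b +2686.567ms=3b
Σ=12b of 12 (67bpm 6/8) — PASS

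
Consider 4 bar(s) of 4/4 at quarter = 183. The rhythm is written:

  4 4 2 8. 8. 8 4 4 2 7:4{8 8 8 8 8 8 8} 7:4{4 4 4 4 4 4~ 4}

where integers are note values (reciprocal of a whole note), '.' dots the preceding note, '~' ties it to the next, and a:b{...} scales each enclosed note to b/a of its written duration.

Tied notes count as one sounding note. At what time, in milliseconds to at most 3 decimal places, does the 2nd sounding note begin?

note 2 onset = 1b = 327.869ms

1. 0.0ms @ 0 + 327.869ms (1)
2. 327.869ms @ 1 + 327.869ms (1)
3. 655.738ms @ 2 + 655.738ms (2)
4. 1311.475ms @ 4 + 245.902ms (3/4)
5. 1557.377ms @ 19/4 + 245.902ms (3/4)
6. 1803.279ms @ 11/2 + 163.934ms (1/2)
7. 1967.213ms @ 6 + 327.869ms (1)
8. 2295.082ms @ 7 + 327.869ms (1)
9. 2622.951ms @ 8 + 655.738ms (2)
10. 3278.689ms @ 10 + 93.677ms (2/7)
11. 3372.365ms @ 72/7 + 93.677ms (2/7)
12. 3466.042ms @ 74/7 + 93.677ms (2/7)
13. 3559.719ms @ 76/7 + 93.677ms (2/7)
14. 3653.396ms @ 78/7 + 93.677ms (2/7)
15. 3747.073ms @ 80/7 + 93.677ms (2/7)
16. 3840.749ms @ 82/7 + 93.677ms (2/7)
17. 3934.426ms @ 12 + 187.354ms (4/7)
18. 4121.78ms @ 88/7 + 187.354ms (4/7)
19. 4309.133ms @ 92/7 + 187.354ms (4/7)
20. 4496.487ms @ 96/7 + 187.354ms (4/7)
21. 4683.841ms @ 100/7 + 187.354ms (4/7)
22. 4871.194ms @ 104/7 + 374.707ms (8/7)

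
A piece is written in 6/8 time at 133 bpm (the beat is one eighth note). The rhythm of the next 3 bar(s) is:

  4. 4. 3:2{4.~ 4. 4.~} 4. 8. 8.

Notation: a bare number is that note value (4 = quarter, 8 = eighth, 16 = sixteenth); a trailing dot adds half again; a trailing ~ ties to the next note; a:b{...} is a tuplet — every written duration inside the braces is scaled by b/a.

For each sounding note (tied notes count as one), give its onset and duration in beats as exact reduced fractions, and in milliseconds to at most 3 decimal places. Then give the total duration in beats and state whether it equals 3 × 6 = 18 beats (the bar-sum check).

1) 0.0ms=0b +1353.383ms=3b
2) 1353.383ms=3b +1353.383ms=3b
3) 2706.767ms=6b +1804.511ms=4b
4) 4511.278ms=10b +2255.639ms=5b
5) 6766.917ms=15b +676.692ms=3/2b
6) 7443.609ms=33/2b +676.692ms=3/2b
Σ=18b of 18 (133bpm 6/8) — PASS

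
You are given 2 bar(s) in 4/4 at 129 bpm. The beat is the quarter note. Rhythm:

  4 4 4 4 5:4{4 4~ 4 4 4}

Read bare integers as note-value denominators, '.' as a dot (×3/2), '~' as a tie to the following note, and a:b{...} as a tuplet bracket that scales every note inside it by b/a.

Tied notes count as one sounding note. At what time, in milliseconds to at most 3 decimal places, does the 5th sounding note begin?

note 5 onset = 4b = 1860.465ms

1. 0.0ms @ 0 + 465.116ms (1)
2. 465.116ms @ 1 + 465.116ms (1)
3. 930.233ms @ 2 + 465.116ms (1)
4. 1395.349ms @ 3 + 465.116ms (1)
5. 1860.465ms @ 4 + 372.093ms (4/5)
6. 2232.558ms @ 24/5 + 744.186ms (8/5)
7. 2976.744ms @ 32/5 + 372.093ms (4/5)
8. 3348.837ms @ 36/5 + 372.093ms (4/5)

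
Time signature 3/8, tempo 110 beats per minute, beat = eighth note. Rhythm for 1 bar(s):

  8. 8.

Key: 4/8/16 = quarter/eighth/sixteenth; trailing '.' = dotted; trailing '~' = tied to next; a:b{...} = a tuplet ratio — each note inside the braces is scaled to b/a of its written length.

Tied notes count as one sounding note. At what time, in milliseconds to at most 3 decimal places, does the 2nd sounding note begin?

1. 0.0ms @ 0 + 818.182ms (3/2)
2. 818.182ms @ 3/2 + 818.182ms (3/2)

note 2 onset = 3/2b = 818.182ms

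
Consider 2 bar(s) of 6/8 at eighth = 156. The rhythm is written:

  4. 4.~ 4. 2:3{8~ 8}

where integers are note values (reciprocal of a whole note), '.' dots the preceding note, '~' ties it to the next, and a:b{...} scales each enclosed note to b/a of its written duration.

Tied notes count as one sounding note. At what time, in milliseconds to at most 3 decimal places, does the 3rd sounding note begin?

note 3 onset = 9b = 3461.538ms

1. 0.0ms @ 0 + 1153.846ms (3)
2. 1153.846ms @ 3 + 2307.692ms (6)
3. 3461.538ms @ 9 + 1153.846ms (3)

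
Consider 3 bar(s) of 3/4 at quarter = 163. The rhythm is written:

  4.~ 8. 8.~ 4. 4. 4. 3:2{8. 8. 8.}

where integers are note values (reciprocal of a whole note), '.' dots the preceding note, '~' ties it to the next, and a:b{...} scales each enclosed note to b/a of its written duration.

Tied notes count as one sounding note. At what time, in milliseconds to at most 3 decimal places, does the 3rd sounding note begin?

1. 0.0ms @ 0 + 828.221ms (9/4)
2. 828.221ms @ 9/4 + 828.221ms (9/4)
3. 1656.442ms @ 9/2 + 552.147ms (3/2)
4. 2208.589ms @ 6 + 552.147ms (3/2)
5. 2760.736ms @ 15/2 + 184.049ms (1/2)
6. 2944.785ms @ 8 + 184.049ms (1/2)
7. 3128.834ms @ 17/2 + 184.049ms (1/2)

note 3 onset = 9/2b = 1656.442ms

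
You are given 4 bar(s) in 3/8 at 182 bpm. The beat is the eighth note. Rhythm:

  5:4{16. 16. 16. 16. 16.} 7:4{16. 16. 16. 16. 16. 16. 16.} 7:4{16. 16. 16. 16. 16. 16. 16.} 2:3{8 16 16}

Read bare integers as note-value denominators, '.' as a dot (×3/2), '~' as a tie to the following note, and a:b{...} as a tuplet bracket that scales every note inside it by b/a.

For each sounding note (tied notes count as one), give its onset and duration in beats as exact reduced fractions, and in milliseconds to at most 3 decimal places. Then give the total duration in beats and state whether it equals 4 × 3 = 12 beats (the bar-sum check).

1) 0.0ms=0b +197.802ms=3/5b
2) 197.802ms=3/5b +197.802ms=3/5b
3) 395.604ms=6/5b +197.802ms=3/5b
4) 593.407ms=9/5b +197.802ms=3/5b
5) 791.209ms=12/5b +197.802ms=3/5b
6) 989.011ms=3b +141.287ms=3/7b
7) 1130.298ms=24/7b +141.287ms=3/7b
8) 1271.586ms=27/7b +141.287ms=3/7b
9) 1412.873ms=30/7b +141.287ms=3/7b
10) 1554.16ms=33/7b +141.287ms=3/7b
11) 1695.447ms=36/7b +141.287ms=3/7b
12) 1836.735ms=39/7b +141.287ms=3/7b
13) 1978.022ms=6b +141.287ms=3/7b
14) 2119.309ms=45/7b +141.287ms=3/7b
15) 2260.597ms=48/7b +141.287ms=3/7b
16) 2401.884ms=51/7b +141.287ms=3/7b
17) 2543.171ms=54/7b +141.287ms=3/7b
18) 2684.458ms=57/7b +141.287ms=3/7b
19) 2825.746ms=60/7b +141.287ms=3/7b
20) 2967.033ms=9b +494.505ms=3/2b
21) 3461.538ms=21/2b +247.253ms=3/4b
22) 3708.791ms=45/4b +247.253ms=3/4b
Σ=12b of 12 (182bpm 3/8) — PASS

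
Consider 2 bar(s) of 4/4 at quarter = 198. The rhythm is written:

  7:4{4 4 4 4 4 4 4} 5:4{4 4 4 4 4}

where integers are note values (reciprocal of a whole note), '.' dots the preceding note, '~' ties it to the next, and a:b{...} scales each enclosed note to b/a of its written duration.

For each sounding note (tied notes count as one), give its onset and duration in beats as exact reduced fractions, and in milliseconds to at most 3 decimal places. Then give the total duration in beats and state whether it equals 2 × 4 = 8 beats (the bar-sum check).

1) 0.0ms=0b +173.16ms=4/7b
2) 173.16ms=4/7b +173.16ms=4/7b
3) 346.32ms=8/7b +173.16ms=4/7b
4) 519.481ms=12/7b +173.16ms=4/7b
5) 692.641ms=16/7b +173.16ms=4/7b
6) 865.801ms=20/7b +173.16ms=4/7b
7) 1038.961ms=24/7b +173.16ms=4/7b
8) 1212.121ms=4b +242.424ms=4/5b
9) 1454.545ms=24/5b +242.424ms=4/5b
10) 1696.97ms=28/5b +242.424ms=4/5b
11) 1939.394ms=32/5b +242.424ms=4/5b
12) 2181.818ms=36/5b +242.424ms=4/5b
Σ=8b of 8 (198bpm 4/4) — PASS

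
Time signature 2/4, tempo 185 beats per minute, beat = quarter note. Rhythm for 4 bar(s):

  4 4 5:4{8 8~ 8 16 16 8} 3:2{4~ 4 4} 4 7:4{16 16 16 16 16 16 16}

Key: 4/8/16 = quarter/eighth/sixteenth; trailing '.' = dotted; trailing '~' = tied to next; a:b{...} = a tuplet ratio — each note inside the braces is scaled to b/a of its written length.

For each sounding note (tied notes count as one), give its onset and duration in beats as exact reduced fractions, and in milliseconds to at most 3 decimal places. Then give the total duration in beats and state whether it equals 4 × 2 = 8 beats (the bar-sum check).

1) 0.0ms=0b +324.324ms=1b
2) 324.324ms=1b +324.324ms=1b
3) 648.649ms=2b +129.73ms=2/5b
4) 778.378ms=12/5b +259.459ms=4/5b
5) 1037.838ms=16/5b +64.865ms=1/5b
6) 1102.703ms=17/5b +64.865ms=1/5b
7) 1167.568ms=18/5b +129.73ms=2/5b
8) 1297.297ms=4b +432.432ms=4/3b
9) 1729.73ms=16/3b +216.216ms=2/3b
10) 1945.946ms=6b +324.324ms=1b
11) 2270.27ms=7b +46.332ms=1/7b
12) 2316.602ms=50/7b +46.332ms=1/7b
13) 2362.934ms=51/7b +46.332ms=1/7b
14) 2409.266ms=52/7b +46.332ms=1/7b
15) 2455.598ms=53/7b +46.332ms=1/7b
16) 2501.931ms=54/7b +46.332ms=1/7b
17) 2548.263ms=55/7b +46.332ms=1/7b
Σ=8b of 8 (185bpm 2/4) — PASS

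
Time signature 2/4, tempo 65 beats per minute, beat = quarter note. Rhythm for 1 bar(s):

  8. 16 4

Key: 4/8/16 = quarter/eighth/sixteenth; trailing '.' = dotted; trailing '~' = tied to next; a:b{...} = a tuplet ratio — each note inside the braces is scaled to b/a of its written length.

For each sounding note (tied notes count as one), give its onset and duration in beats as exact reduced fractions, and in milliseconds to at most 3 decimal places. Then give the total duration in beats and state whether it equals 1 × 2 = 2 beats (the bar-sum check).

1) 0.0ms=0b +692.308ms=3/4b
2) 692.308ms=3/4b +230.769ms=1/4b
3) 923.077ms=1b +923.077ms=1b
Σ=2b of 2 (65bpm 2/4) — PASS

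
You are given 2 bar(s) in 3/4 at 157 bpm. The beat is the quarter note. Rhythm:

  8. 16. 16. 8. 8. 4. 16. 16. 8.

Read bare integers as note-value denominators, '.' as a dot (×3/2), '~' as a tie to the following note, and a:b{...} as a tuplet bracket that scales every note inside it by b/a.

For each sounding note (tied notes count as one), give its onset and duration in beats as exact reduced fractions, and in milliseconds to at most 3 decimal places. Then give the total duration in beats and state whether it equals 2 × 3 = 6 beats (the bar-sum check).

1) 0.0ms=0b +286.624ms=3/4b
2) 286.624ms=3/4b +143.312ms=3/8b
3) 429.936ms=9/8b +143.312ms=3/8b
4) 573.248ms=3/2b +286.624ms=3/4b
5) 859.873ms=9/4b +286.624ms=3/4b
6) 1146.497ms=3b +573.248ms=3/2b
7) 1719.745ms=9/2b +143.312ms=3/8b
8) 1863.057ms=39/8b +143.312ms=3/8b
9) 2006.369ms=21/4b +286.624ms=3/4b
Σ=6b of 6 (157bpm 3/4) — PASS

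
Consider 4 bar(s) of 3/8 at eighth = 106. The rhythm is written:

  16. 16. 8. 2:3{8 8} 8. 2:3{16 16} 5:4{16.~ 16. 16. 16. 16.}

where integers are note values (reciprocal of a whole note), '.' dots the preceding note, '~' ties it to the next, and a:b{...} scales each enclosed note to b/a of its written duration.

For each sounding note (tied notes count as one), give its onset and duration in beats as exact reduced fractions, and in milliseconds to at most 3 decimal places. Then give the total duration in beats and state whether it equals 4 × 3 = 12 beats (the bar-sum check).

1) 0.0ms=0b +424.528ms=3/4b
2) 424.528ms=3/4b +424.528ms=3/4b
3) 849.057ms=3/2b +849.057ms=3/2b
4) 1698.113ms=3b +849.057ms=3/2b
5) 2547.17ms=9/2b +849.057ms=3/2b
6) 3396.226ms=6b +849.057ms=3/2b
7) 4245.283ms=15/2b +424.528ms=3/4b
8) 4669.811ms=33/4b +424.528ms=3/4b
9) 5094.34ms=9b +679.245ms=6/5b
10) 5773.585ms=51/5b +339.623ms=3/5b
11) 6113.208ms=54/5b +339.623ms=3/5b
12) 6452.83ms=57/5b +339.623ms=3/5b
Σ=12b of 12 (106bpm 3/8) — PASS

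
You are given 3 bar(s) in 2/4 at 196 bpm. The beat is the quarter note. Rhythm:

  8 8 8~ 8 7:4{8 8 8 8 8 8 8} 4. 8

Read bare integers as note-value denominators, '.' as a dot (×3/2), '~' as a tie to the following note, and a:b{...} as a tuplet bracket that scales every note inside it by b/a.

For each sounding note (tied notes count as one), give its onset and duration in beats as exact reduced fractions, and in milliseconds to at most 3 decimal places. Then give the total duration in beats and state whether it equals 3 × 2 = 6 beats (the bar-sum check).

1) 0.0ms=0b +153.061ms=1/2b
2) 153.061ms=1/2b +153.061ms=1/2b
3) 306.122ms=1b +306.122ms=1b
4) 612.245ms=2b +87.464ms=2/7b
5) 699.708ms=16/7b +87.464ms=2/7b
6) 787.172ms=18/7b +87.464ms=2/7b
7) 874.636ms=20/7b +87.464ms=2/7b
8) 962.099ms=22/7b +87.464ms=2/7b
9) 1049.563ms=24/7b +87.464ms=2/7b
10) 1137.026ms=26/7b +87.464ms=2/7b
11) 1224.49ms=4b +459.184ms=3/2b
12) 1683.673ms=11/2b +153.061ms=1/2b
Σ=6b of 6 (196bpm 2/4) — PASS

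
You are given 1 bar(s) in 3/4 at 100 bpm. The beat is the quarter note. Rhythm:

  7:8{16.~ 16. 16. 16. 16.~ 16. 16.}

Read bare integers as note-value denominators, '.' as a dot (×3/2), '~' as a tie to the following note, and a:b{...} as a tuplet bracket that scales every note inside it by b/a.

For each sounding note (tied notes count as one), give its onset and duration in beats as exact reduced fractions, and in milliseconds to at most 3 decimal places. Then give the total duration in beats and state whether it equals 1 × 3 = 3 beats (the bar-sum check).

1) 0.0ms=0b +514.286ms=6/7b
2) 514.286ms=6/7b +257.143ms=3/7b
3) 771.429ms=9/7b +257.143ms=3/7b
4) 1028.571ms=12/7b +514.286ms=6/7b
5) 1542.857ms=18/7b +257.143ms=3/7b
Σ=3b of 3 (100bpm 3/4) — PASS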